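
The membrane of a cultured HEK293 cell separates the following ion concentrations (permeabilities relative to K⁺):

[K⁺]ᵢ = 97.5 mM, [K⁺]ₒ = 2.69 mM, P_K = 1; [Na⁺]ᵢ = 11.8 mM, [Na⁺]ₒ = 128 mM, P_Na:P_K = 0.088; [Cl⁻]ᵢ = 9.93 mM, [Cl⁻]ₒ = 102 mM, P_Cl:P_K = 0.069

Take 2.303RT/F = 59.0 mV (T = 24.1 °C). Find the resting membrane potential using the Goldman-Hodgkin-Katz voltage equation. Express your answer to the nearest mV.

-51 mV

Vm = 59.0 · log₁₀[(Σ P·[cation]ₒ + Σ P·[anion]ᵢ) / (Σ P·[cation]ᵢ + Σ P·[anion]ₒ)]
Numerator = 1×2.69 + 0.088×128 + 0.069×9.93 = 14.64
Denominator = 1×97.5 + 0.088×11.8 + 0.069×102 = 105.6
Vm = 59.0 · log₁₀(0.13866) = 59.0 × (-0.8581) = -50.62 mV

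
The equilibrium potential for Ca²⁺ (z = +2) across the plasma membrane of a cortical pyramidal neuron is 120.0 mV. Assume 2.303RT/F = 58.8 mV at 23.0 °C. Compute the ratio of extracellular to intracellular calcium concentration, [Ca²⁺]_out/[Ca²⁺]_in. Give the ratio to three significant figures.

log₁₀([out]/[in]) = E·z/(58.8) = 120.0 × 2 / 58.8 = 4.0816
[out]/[in] = 10^(4.0816) = 1.207e+04

12100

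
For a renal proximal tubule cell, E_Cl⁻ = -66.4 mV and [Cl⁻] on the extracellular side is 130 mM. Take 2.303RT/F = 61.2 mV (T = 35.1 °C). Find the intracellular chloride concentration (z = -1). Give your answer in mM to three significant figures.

10.7 mM

Nernst: E = (61.2/-1) · log₁₀([out]/[in]), so log₁₀([out]/[in]) = -66.4 × -1 / 61.2 = 1.0850.
[out]/[in] = 10^(1.0850) = 12.16.
[in] = 130 / 12.16 = 10.69 mM.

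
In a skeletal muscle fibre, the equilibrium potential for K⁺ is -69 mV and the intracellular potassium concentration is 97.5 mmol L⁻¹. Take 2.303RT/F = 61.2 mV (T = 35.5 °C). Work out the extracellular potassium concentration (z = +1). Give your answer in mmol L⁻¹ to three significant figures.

Nernst: E = (61.2/1) · log₁₀([out]/[in]), so log₁₀([out]/[in]) = -69.0 × 1 / 61.2 = -1.1275.
[out]/[in] = 10^(-1.1275) = 0.07457.
[out] = 0.07457 × 97.5 = 7.27 mmol L⁻¹.

7.27 mmol L⁻¹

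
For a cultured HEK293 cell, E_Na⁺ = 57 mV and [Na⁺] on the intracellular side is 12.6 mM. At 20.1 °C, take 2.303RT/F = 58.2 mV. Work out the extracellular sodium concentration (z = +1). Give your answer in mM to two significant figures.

120 mM

Nernst: E = (58.2/1) · log₁₀([out]/[in]), so log₁₀([out]/[in]) = 57.0 × 1 / 58.2 = 0.9794.
[out]/[in] = 10^(0.9794) = 9.536.
[out] = 9.536 × 12.6 = 120.2 mM.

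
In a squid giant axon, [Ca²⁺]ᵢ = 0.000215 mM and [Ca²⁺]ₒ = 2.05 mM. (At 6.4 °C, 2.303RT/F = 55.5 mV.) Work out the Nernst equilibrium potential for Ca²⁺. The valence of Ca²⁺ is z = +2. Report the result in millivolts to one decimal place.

110.4 mV

E = (55.5/z) · log₁₀([Ca²⁺]_out/[Ca²⁺]_in) with z = +2.
= (55.5/2) · log₁₀(2.05/0.000215) = 27.75 · log₁₀(9535)
= 27.75 · (3.9793) = 110.43 mV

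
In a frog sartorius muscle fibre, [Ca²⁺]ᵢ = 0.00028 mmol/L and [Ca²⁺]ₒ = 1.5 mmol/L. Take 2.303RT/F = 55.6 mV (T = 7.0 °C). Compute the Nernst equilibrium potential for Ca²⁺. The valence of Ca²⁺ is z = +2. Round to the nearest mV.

104 mV

E = (55.6/z) · log₁₀([Ca²⁺]_out/[Ca²⁺]_in) with z = +2.
= (55.6/2) · log₁₀(1.5/0.00028) = 27.80 · log₁₀(5357)
= 27.80 · (3.7289) = 103.66 mV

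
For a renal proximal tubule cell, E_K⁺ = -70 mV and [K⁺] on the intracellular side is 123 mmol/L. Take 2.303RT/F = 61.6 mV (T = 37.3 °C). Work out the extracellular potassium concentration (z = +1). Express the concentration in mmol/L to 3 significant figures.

Nernst: E = (61.6/1) · log₁₀([out]/[in]), so log₁₀([out]/[in]) = -70.0 × 1 / 61.6 = -1.1364.
[out]/[in] = 10^(-1.1364) = 0.07305.
[out] = 0.07305 × 123 = 8.985 mmol/L.

8.99 mmol/L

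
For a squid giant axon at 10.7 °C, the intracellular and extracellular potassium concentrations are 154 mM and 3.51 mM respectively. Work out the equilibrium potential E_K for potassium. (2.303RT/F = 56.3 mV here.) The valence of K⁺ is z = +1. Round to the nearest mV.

E = (56.3/z) · log₁₀([K⁺]_out/[K⁺]_in) with z = +1.
= (56.3/1) · log₁₀(3.51/154) = 56.30 · log₁₀(0.02279)
= 56.30 · (-1.6422) = -92.46 mV

-92 mV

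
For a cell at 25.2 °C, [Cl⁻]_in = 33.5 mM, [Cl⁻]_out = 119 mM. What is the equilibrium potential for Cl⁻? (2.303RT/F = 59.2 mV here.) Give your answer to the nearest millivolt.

-33 mV

E = (59.2/z) · log₁₀([Cl⁻]_out/[Cl⁻]_in) with z = -1.
For an anion, dividing by z = -1 reverses the sign.
= (59.2/-1) · log₁₀(119/33.5) = -59.20 · log₁₀(3.552)
= -59.20 · (0.5505) = -32.59 mV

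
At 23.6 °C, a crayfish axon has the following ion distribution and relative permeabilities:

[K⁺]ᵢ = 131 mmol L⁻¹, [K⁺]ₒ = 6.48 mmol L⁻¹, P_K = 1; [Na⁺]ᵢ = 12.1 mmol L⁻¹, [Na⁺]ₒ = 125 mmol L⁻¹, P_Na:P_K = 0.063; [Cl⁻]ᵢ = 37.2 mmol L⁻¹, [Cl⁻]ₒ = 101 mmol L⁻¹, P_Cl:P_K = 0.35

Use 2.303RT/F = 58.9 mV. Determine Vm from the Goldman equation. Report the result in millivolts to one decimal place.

Vm = 58.9 · log₁₀[(Σ P·[cation]ₒ + Σ P·[anion]ᵢ) / (Σ P·[cation]ᵢ + Σ P·[anion]ₒ)]
Numerator = 1×6.48 + 0.063×125 + 0.35×37.2 = 27.38
Denominator = 1×131 + 0.063×12.1 + 0.35×101 = 167.1
Vm = 58.9 · log₁₀(0.16381) = 58.9 × (-0.7857) = -46.28 mV

-46.3 mV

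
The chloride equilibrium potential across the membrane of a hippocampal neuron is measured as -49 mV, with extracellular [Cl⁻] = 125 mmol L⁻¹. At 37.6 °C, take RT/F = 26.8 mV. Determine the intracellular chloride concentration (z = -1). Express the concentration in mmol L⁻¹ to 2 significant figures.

Nernst: E = (26.8/-1) · ln([out]/[in]), so ln([out]/[in]) = -49.0 × -1 / 26.8 = 1.8284.
[out]/[in] = e^(1.8284) = 6.224.
[in] = 125 / 6.224 = 20.08 mmol L⁻¹.

20 mmol L⁻¹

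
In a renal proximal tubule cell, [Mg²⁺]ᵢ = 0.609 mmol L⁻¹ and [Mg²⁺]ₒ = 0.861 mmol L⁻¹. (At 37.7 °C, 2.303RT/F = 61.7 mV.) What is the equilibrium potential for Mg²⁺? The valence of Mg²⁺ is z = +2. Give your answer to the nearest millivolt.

5 mV

E = (61.7/z) · log₁₀([Mg²⁺]_out/[Mg²⁺]_in) with z = +2.
= (61.7/2) · log₁₀(0.861/0.609) = 30.85 · log₁₀(1.414)
= 30.85 · (0.1504) = 4.64 mV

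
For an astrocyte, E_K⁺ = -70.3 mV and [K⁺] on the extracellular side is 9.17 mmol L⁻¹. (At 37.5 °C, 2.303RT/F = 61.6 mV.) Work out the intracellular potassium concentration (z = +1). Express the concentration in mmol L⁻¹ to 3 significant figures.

Nernst: E = (61.6/1) · log₁₀([out]/[in]), so log₁₀([out]/[in]) = -70.3 × 1 / 61.6 = -1.1412.
[out]/[in] = 10^(-1.1412) = 0.07224.
[in] = 9.17 / 0.07224 = 126.9 mmol L⁻¹.

127 mmol L⁻¹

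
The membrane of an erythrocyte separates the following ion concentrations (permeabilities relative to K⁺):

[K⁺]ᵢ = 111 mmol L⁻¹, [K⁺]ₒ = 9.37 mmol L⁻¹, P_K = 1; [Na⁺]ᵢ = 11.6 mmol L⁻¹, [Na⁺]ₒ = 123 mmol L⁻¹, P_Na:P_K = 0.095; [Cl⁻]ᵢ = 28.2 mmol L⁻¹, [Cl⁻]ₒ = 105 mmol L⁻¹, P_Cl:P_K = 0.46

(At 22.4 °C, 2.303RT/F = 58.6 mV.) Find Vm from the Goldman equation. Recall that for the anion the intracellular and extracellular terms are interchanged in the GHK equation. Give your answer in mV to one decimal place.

-39.5 mV

Vm = 58.6 · log₁₀[(Σ P·[cation]ₒ + Σ P·[anion]ᵢ) / (Σ P·[cation]ᵢ + Σ P·[anion]ₒ)]
Numerator = 1×9.37 + 0.095×123 + 0.46×28.2 = 34.03
Denominator = 1×111 + 0.095×11.6 + 0.46×105 = 160.4
Vm = 58.6 · log₁₀(0.21214) = 58.6 × (-0.6734) = -39.46 mV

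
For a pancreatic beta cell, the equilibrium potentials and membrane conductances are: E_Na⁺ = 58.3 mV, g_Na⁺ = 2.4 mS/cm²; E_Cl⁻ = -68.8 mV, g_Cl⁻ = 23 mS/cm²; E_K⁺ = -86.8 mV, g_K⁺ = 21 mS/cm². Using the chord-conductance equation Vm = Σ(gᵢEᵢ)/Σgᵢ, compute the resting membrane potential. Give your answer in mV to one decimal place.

-70.4 mV

Σ gᵢEᵢ = 2.4·(58.3) + 23·(-68.8) + 21·(-86.8) = -3265.28
Σ gᵢ = 2.4 + 23 + 21 = 46.4
Vm = -3265.28 / 46.4 = -70.37 mV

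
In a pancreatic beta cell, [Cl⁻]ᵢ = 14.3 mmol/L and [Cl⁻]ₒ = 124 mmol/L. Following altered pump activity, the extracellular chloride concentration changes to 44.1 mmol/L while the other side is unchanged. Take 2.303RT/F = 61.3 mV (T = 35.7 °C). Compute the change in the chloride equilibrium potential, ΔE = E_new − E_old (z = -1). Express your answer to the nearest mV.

E_old = (61.3/-1)·log₁₀(124/14.3) = -57.50 mV
E_new = (61.3/-1)·log₁₀(44.1/14.3) = -29.98 mV
ΔE = -29.98 − (-57.50) = 27.52 mV

28 mV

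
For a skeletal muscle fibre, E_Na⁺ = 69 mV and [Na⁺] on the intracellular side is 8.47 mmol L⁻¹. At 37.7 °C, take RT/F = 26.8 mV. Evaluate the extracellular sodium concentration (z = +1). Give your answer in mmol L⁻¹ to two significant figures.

110 mmol L⁻¹

Nernst: E = (26.8/1) · ln([out]/[in]), so ln([out]/[in]) = 69.0 × 1 / 26.8 = 2.5746.
[out]/[in] = e^(2.5746) = 13.13.
[out] = 13.13 × 8.47 = 111.2 mmol L⁻¹.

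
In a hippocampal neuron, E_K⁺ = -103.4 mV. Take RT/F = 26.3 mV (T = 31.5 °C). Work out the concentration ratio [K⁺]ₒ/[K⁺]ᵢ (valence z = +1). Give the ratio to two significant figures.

0.020

ln([out]/[in]) = E·z/(26.3) = -103.4 × 1 / 26.3 = -3.9316
[out]/[in] = e^(-3.9316) = 0.01961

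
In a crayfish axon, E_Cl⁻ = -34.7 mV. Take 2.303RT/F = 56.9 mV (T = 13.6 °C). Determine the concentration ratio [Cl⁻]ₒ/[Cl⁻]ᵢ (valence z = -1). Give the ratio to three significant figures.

4.07

log₁₀([out]/[in]) = E·z/(56.9) = -34.7 × -1 / 56.9 = 0.6098
[out]/[in] = 10^(0.6098) = 4.072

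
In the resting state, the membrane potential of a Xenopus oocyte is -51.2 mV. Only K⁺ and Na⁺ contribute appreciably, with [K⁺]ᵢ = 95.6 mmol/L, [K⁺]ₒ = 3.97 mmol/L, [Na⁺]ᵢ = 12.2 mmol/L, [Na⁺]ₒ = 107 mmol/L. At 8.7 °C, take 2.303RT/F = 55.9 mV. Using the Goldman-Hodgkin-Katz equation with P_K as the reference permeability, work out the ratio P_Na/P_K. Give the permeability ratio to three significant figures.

Let α = P_Na/P_K. GHK: Vm = 55.9·log₁₀[(Kₒ + α·Naₒ)/(Kᵢ + α·Naᵢ)].
10^(Vm/55.9) = 10^(-51.2/55.9) = 0.12136
So 0.12136·(Kᵢ + α·Naᵢ) = Kₒ + α·Naₒ → α = (0.12136·95.6 − 3.97) / (107.0 − 0.12136·12.2)
α = (11.6 − 3.97) / (107.0 − 1.481) = 7.632/105.5 = 0.07233

0.0723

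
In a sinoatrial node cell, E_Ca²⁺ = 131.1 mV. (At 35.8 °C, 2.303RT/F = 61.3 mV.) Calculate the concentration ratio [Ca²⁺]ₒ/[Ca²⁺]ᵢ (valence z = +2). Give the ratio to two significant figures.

19000

log₁₀([out]/[in]) = E·z/(61.3) = 131.1 × 2 / 61.3 = 4.2773
[out]/[in] = 10^(4.2773) = 1.894e+04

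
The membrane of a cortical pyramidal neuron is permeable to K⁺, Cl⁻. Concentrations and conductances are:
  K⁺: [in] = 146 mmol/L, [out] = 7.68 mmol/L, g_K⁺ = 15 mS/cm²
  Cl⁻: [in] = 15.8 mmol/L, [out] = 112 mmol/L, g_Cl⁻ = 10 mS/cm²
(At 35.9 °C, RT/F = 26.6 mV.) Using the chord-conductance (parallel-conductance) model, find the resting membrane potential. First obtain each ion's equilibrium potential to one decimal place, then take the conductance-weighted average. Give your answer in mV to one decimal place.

-67.8 mV

E_K⁺ = (26.6/1)·ln(7.68/146) = -78.3 mV
E_Cl⁻ = (26.6/-1)·ln(112/15.8) = -52.1 mV
Vm = (Σ gᵢEᵢ)/(Σ gᵢ) = (15·-78.3 + 10·-52.1) / (15 + 10)
= -1695.50 / 25 = -67.82 mV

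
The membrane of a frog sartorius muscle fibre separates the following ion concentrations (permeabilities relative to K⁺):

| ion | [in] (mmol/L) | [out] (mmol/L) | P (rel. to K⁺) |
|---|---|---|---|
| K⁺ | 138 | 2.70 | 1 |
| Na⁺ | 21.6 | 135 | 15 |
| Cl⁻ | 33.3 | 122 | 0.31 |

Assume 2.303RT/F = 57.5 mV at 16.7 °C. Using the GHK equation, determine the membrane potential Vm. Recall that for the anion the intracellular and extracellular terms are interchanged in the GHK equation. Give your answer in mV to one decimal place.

Vm = 57.5 · log₁₀[(Σ P·[cation]ₒ + Σ P·[anion]ᵢ) / (Σ P·[cation]ᵢ + Σ P·[anion]ₒ)]
Numerator = 1×2.70 + 15×135 + 0.31×33.3 = 2038
Denominator = 1×138 + 15×21.6 + 0.31×122 = 499.8
Vm = 57.5 · log₁₀(4.0775) = 57.5 × (0.6104) = 35.10 mV

35.1 mV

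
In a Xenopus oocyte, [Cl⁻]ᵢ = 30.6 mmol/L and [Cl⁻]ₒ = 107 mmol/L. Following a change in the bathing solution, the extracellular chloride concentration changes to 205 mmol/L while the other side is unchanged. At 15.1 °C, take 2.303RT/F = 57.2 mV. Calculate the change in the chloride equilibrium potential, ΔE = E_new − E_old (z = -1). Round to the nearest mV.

E_old = (57.2/-1)·log₁₀(107/30.6) = -31.10 mV
E_new = (57.2/-1)·log₁₀(205/30.6) = -47.25 mV
ΔE = -47.25 − (-31.10) = -16.15 mV

-16 mV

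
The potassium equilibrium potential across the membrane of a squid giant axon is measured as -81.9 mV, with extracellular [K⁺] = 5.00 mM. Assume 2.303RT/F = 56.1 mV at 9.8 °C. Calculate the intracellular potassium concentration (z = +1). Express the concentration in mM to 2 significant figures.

140 mM

Nernst: E = (56.1/1) · log₁₀([out]/[in]), so log₁₀([out]/[in]) = -81.9 × 1 / 56.1 = -1.4599.
[out]/[in] = 10^(-1.4599) = 0.03468.
[in] = 5.00 / 0.03468 = 144.2 mM.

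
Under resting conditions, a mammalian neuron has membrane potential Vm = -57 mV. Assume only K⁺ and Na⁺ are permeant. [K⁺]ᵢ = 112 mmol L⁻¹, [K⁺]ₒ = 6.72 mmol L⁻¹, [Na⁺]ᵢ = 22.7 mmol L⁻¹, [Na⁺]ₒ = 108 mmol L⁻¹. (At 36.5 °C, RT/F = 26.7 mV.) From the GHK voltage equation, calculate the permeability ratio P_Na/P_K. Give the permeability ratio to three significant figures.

Let α = P_Na/P_K. GHK: Vm = 26.7·ln[(Kₒ + α·Naₒ)/(Kᵢ + α·Naᵢ)].
e^(Vm/26.7) = e^(-57.0/26.7) = 0.11826
So 0.11826·(Kᵢ + α·Naᵢ) = Kₒ + α·Naₒ → α = (0.11826·112.0 − 6.72) / (108.0 − 0.11826·22.7)
α = (13.25 − 6.72) / (108.0 − 2.685) = 6.526/105.3 = 0.06196

0.0620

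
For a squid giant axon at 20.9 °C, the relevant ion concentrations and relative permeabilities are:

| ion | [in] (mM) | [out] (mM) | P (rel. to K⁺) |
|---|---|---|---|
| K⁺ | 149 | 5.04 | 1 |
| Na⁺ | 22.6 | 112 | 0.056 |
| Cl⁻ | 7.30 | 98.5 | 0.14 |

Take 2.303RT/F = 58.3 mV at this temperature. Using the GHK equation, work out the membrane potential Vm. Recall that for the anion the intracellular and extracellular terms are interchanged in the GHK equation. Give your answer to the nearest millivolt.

Vm = 58.3 · log₁₀[(Σ P·[cation]ₒ + Σ P·[anion]ᵢ) / (Σ P·[cation]ᵢ + Σ P·[anion]ₒ)]
Numerator = 1×5.04 + 0.056×112 + 0.14×7.30 = 12.33
Denominator = 1×149 + 0.056×22.6 + 0.14×98.5 = 164.1
Vm = 58.3 · log₁₀(0.075182) = 58.3 × (-1.1239) = -65.52 mV

-66 mV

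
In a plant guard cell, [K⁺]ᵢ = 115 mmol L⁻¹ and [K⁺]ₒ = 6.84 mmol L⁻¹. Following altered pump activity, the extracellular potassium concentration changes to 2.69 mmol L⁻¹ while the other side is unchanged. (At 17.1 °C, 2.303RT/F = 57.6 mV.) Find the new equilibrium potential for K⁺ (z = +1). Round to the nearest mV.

-94 mV

After the shift: [K⁺]_out = 2.69, [K⁺]_in = 115 mmol L⁻¹.
E_new = (57.6/1)·log₁₀(2.69/115) = 57.60 · (-1.6309) = -93.94 mV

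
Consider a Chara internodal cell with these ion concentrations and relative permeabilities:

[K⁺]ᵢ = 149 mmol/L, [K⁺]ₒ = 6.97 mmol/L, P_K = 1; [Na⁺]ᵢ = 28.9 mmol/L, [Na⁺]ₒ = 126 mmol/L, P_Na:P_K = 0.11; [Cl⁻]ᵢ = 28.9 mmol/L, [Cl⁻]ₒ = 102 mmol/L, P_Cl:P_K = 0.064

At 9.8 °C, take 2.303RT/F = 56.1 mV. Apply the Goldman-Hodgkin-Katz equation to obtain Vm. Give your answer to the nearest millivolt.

Vm = 56.1 · log₁₀[(Σ P·[cation]ₒ + Σ P·[anion]ᵢ) / (Σ P·[cation]ᵢ + Σ P·[anion]ₒ)]
Numerator = 1×6.97 + 0.11×126 + 0.064×28.9 = 22.68
Denominator = 1×149 + 0.11×28.9 + 0.064×102 = 158.7
Vm = 56.1 · log₁₀(0.1429) = 56.1 × (-0.8450) = -47.40 mV

-47 mV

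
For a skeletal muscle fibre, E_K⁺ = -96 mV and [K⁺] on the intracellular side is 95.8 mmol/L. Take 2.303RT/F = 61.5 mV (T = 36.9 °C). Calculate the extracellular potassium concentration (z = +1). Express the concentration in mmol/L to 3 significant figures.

2.63 mmol/L

Nernst: E = (61.5/1) · log₁₀([out]/[in]), so log₁₀([out]/[in]) = -96.0 × 1 / 61.5 = -1.5610.
[out]/[in] = 10^(-1.5610) = 0.02748.
[out] = 0.02748 × 95.8 = 2.633 mmol/L.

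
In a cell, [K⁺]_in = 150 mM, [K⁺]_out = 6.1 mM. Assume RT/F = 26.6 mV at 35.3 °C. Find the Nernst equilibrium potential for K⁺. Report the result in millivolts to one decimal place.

-85.2 mV

E = (26.6/z) · ln([K⁺]_out/[K⁺]_in) with z = +1.
= (26.6/1) · ln(6.1/150) = 26.60 · ln(0.04067)
= 26.60 · (-3.2023) = -85.18 mV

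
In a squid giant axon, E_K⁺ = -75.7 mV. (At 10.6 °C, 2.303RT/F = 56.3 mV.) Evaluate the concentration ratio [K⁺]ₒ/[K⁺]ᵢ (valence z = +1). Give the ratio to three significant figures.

0.0452

log₁₀([out]/[in]) = E·z/(56.3) = -75.7 × 1 / 56.3 = -1.3446
[out]/[in] = 10^(-1.3446) = 0.04523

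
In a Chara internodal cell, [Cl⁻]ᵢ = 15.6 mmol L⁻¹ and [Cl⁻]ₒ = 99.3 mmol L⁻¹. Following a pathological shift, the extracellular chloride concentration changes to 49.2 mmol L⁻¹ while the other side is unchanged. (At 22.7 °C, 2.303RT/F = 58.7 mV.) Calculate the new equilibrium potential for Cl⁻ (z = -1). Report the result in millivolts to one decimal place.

-29.3 mV

After the shift: [Cl⁻]_out = 49.2, [Cl⁻]_in = 15.6 mmol L⁻¹.
E_new = (58.7/-1)·log₁₀(49.2/15.6) = -58.70 · (0.4988) = -29.28 mV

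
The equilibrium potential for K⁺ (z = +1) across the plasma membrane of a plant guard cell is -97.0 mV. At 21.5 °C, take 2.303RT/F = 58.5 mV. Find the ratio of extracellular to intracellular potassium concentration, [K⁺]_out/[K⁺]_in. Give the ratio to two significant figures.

0.022

log₁₀([out]/[in]) = E·z/(58.5) = -97.0 × 1 / 58.5 = -1.6581
[out]/[in] = 10^(-1.6581) = 0.02197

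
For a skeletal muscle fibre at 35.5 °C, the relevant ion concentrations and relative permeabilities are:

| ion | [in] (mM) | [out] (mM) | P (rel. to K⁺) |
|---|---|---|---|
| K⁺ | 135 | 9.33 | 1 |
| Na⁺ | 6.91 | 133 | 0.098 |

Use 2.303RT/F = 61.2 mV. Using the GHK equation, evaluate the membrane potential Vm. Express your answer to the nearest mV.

Vm = 61.2 · log₁₀[(Σ P·[cation]ₒ + Σ P·[anion]ᵢ) / (Σ P·[cation]ᵢ + Σ P·[anion]ₒ)]
Numerator = 1×9.33 + 0.098×133 = 22.36
Denominator = 1×135 + 0.098×6.91 = 135.7
Vm = 61.2 · log₁₀(0.16483) = 61.2 × (-0.7830) = -47.92 mV

-48 mV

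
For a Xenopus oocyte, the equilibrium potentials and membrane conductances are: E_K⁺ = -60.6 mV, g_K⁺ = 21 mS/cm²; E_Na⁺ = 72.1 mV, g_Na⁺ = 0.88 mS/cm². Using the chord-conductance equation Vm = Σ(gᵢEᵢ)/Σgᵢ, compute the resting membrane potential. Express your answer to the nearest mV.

-55 mV

Σ gᵢEᵢ = 21·(-60.6) + 0.88·(72.1) = -1209.15
Σ gᵢ = 21 + 0.88 = 21.88
Vm = -1209.15 / 21.88 = -55.26 mV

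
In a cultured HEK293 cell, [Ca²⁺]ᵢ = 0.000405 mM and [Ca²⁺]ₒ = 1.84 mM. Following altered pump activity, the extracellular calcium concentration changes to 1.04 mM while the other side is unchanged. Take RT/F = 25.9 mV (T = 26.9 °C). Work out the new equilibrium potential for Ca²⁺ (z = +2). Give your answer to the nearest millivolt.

After the shift: [Ca²⁺]_out = 1.04, [Ca²⁺]_in = 0.000405 mM.
E_new = (25.9/2)·ln(1.04/0.000405) = 12.95 · (7.8508) = 101.67 mV

102 mV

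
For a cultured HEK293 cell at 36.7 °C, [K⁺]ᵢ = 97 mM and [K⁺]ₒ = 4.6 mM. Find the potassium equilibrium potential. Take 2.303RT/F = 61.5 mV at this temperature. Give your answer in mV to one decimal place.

-81.4 mV

E = (61.5/z) · log₁₀([K⁺]_out/[K⁺]_in) with z = +1.
= (61.5/1) · log₁₀(4.6/97) = 61.50 · log₁₀(0.04742)
= 61.50 · (-1.3240) = -81.43 mV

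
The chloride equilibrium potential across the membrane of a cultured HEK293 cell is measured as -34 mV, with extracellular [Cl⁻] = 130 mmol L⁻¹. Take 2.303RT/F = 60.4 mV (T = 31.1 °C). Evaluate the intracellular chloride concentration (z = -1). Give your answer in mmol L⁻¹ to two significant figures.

Nernst: E = (60.4/-1) · log₁₀([out]/[in]), so log₁₀([out]/[in]) = -34.0 × -1 / 60.4 = 0.5629.
[out]/[in] = 10^(0.5629) = 3.655.
[in] = 130 / 3.655 = 35.57 mmol L⁻¹.

36 mmol L⁻¹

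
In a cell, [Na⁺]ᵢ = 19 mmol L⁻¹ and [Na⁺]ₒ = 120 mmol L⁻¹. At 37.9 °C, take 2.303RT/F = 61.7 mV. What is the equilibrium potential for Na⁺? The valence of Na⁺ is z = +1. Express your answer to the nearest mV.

49 mV

E = (61.7/z) · log₁₀([Na⁺]_out/[Na⁺]_in) with z = +1.
= (61.7/1) · log₁₀(120/19) = 61.70 · log₁₀(6.316)
= 61.70 · (0.8004) = 49.39 mV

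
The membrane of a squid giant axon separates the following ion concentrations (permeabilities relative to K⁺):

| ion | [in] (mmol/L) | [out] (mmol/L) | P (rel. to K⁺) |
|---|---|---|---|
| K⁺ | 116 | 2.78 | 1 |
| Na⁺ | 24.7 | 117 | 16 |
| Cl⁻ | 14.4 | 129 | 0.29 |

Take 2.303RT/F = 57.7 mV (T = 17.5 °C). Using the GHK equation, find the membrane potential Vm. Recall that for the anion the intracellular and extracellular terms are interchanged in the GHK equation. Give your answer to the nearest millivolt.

31 mV

Vm = 57.7 · log₁₀[(Σ P·[cation]ₒ + Σ P·[anion]ᵢ) / (Σ P·[cation]ᵢ + Σ P·[anion]ₒ)]
Numerator = 1×2.78 + 16×117 + 0.29×14.4 = 1879
Denominator = 1×116 + 16×24.7 + 0.29×129 = 548.6
Vm = 57.7 · log₁₀(3.4249) = 57.7 × (0.5347) = 30.85 mV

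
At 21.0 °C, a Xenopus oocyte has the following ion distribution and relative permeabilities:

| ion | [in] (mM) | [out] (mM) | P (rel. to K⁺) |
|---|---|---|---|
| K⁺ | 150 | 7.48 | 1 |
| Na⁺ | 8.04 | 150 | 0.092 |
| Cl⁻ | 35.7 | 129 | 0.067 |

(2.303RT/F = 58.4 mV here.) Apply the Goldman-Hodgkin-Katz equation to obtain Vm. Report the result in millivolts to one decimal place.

-48.4 mV

Vm = 58.4 · log₁₀[(Σ P·[cation]ₒ + Σ P·[anion]ᵢ) / (Σ P·[cation]ᵢ + Σ P·[anion]ₒ)]
Numerator = 1×7.48 + 0.092×150 + 0.067×35.7 = 23.67
Denominator = 1×150 + 0.092×8.04 + 0.067×129 = 159.4
Vm = 58.4 · log₁₀(0.14852) = 58.4 × (-0.8282) = -48.37 mV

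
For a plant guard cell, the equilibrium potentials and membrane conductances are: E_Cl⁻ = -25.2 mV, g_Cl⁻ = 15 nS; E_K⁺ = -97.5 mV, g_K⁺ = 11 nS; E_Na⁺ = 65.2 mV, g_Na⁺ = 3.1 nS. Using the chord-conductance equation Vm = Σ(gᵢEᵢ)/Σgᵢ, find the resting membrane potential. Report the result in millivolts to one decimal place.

-42.9 mV

Σ gᵢEᵢ = 15·(-25.2) + 11·(-97.5) + 3.1·(65.2) = -1248.38
Σ gᵢ = 15 + 11 + 3.1 = 29.1
Vm = -1248.38 / 29.1 = -42.90 mV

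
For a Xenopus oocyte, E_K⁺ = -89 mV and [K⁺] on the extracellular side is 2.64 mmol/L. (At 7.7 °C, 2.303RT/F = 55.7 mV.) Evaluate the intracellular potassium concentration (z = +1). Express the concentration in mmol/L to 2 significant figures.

100 mmol/L

Nernst: E = (55.7/1) · log₁₀([out]/[in]), so log₁₀([out]/[in]) = -89.0 × 1 / 55.7 = -1.5978.
[out]/[in] = 10^(-1.5978) = 0.02524.
[in] = 2.64 / 0.02524 = 104.6 mmol/L.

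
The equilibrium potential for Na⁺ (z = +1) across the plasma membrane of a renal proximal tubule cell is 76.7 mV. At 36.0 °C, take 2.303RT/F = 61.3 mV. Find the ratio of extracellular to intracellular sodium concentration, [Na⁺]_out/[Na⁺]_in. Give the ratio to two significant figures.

log₁₀([out]/[in]) = E·z/(61.3) = 76.7 × 1 / 61.3 = 1.2512
[out]/[in] = 10^(1.2512) = 17.83

18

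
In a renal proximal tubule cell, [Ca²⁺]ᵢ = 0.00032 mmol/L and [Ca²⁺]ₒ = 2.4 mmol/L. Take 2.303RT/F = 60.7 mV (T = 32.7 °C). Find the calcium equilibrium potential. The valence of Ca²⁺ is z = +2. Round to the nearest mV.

118 mV

E = (60.7/z) · log₁₀([Ca²⁺]_out/[Ca²⁺]_in) with z = +2.
= (60.7/2) · log₁₀(2.4/0.00032) = 30.35 · log₁₀(7500)
= 30.35 · (3.8751) = 117.61 mV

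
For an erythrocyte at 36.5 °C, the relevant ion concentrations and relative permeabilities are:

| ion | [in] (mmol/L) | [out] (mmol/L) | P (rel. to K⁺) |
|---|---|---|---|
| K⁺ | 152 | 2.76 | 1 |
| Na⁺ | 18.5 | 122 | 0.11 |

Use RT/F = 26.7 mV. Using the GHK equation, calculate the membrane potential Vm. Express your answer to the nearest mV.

-60 mV

Vm = 26.7 · ln[(Σ P·[cation]ₒ + Σ P·[anion]ᵢ) / (Σ P·[cation]ᵢ + Σ P·[anion]ₒ)]
Numerator = 1×2.76 + 0.11×122 = 16.18
Denominator = 1×152 + 0.11×18.5 = 154
Vm = 26.7 · ln(0.10504) = 26.7 × (-2.2534) = -60.17 mV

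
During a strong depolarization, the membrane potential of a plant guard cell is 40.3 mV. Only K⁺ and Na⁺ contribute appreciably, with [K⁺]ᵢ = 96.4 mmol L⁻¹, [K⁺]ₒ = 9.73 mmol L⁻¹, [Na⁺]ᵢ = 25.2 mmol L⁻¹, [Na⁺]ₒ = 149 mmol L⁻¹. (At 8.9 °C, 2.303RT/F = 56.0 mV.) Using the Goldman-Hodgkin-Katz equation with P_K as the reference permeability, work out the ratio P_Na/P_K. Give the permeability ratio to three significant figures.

29.4

Let α = P_Na/P_K. GHK: Vm = 56.0·log₁₀[(Kₒ + α·Naₒ)/(Kᵢ + α·Naᵢ)].
10^(Vm/56.0) = 10^(40.3/56.0) = 5.2438
So 5.2438·(Kᵢ + α·Naᵢ) = Kₒ + α·Naₒ → α = (5.2438·96.4 − 9.73) / (149.0 − 5.2438·25.2)
α = (505.5 − 9.73) / (149.0 − 132.1) = 495.8/16.86 = 29.41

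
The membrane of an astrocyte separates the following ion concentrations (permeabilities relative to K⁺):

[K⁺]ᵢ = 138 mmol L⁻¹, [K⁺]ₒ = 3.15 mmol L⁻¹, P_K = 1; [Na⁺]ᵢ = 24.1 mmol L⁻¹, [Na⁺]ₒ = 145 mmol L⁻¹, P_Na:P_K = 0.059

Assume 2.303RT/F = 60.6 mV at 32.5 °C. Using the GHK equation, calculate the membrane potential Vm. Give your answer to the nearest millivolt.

Vm = 60.6 · log₁₀[(Σ P·[cation]ₒ + Σ P·[anion]ᵢ) / (Σ P·[cation]ᵢ + Σ P·[anion]ₒ)]
Numerator = 1×3.15 + 0.059×145 = 11.71
Denominator = 1×138 + 0.059×24.1 = 139.4
Vm = 60.6 · log₁₀(0.083954) = 60.6 × (-1.0760) = -65.20 mV

-65 mV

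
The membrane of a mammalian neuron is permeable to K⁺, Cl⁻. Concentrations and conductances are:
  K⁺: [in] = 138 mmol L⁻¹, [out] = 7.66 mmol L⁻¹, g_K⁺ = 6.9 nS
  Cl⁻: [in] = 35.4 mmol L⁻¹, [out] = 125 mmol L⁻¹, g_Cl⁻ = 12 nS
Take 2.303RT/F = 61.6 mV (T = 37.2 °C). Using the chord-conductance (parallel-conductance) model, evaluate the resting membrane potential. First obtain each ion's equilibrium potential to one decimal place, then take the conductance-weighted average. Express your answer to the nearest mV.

E_K⁺ = (61.6/1)·log₁₀(7.66/138) = -77.3 mV
E_Cl⁻ = (61.6/-1)·log₁₀(125/35.4) = -33.8 mV
Vm = (Σ gᵢEᵢ)/(Σ gᵢ) = (6.9·-77.3 + 12·-33.8) / (6.9 + 12)
= -938.97 / 18.9 = -49.68 mV

-50 mV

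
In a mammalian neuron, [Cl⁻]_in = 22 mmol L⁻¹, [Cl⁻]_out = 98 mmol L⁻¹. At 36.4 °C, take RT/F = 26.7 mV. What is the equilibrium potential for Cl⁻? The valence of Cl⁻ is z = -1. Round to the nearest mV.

-40 mV

E = (26.7/z) · ln([Cl⁻]_out/[Cl⁻]_in) with z = -1.
For an anion, dividing by z = -1 reverses the sign.
= (26.7/-1) · ln(98/22) = -26.70 · ln(4.455)
= -26.70 · (1.4939) = -39.89 mV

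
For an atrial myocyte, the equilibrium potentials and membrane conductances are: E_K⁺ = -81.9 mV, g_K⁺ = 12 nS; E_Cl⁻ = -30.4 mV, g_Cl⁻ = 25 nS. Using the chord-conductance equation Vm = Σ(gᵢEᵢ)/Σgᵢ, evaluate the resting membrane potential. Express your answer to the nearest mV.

Σ gᵢEᵢ = 12·(-81.9) + 25·(-30.4) = -1742.80
Σ gᵢ = 12 + 25 = 37
Vm = -1742.80 / 37 = -47.10 mV

-47 mV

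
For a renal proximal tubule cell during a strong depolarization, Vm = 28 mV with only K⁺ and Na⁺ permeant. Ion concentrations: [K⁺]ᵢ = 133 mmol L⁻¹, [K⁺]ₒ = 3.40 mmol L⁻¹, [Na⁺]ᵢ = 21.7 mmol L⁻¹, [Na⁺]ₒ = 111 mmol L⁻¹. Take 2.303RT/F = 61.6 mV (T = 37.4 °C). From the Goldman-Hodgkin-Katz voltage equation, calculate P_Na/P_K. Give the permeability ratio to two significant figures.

7.6

Let α = P_Na/P_K. GHK: Vm = 61.6·log₁₀[(Kₒ + α·Naₒ)/(Kᵢ + α·Naᵢ)].
10^(Vm/61.6) = 10^(28.0/61.6) = 2.848
So 2.848·(Kᵢ + α·Naᵢ) = Kₒ + α·Naₒ → α = (2.848·133.0 − 3.4) / (111.0 − 2.848·21.7)
α = (378.8 − 3.4) / (111.0 − 61.8) = 375.4/49.2 = 7.63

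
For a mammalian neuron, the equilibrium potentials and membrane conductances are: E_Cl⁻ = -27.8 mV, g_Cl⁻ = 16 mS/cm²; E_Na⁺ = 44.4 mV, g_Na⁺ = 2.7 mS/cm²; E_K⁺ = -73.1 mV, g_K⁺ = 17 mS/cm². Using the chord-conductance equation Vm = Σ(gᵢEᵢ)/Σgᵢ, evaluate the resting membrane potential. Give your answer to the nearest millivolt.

-44 mV

Σ gᵢEᵢ = 16·(-27.8) + 2.7·(44.4) + 17·(-73.1) = -1567.62
Σ gᵢ = 16 + 2.7 + 17 = 35.7
Vm = -1567.62 / 35.7 = -43.91 mV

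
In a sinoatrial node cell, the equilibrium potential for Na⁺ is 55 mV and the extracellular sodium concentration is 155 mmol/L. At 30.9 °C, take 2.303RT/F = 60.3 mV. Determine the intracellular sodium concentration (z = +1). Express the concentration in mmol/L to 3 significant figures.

Nernst: E = (60.3/1) · log₁₀([out]/[in]), so log₁₀([out]/[in]) = 55.0 × 1 / 60.3 = 0.9121.
[out]/[in] = 10^(0.9121) = 8.168.
[in] = 155 / 8.168 = 18.98 mmol/L.

19.0 mmol/L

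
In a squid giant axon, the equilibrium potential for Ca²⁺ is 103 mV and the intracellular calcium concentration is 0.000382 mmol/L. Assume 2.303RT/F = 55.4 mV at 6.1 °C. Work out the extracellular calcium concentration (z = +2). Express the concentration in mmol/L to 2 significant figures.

Nernst: E = (55.4/2) · log₁₀([out]/[in]), so log₁₀([out]/[in]) = 103.0 × 2 / 55.4 = 3.7184.
[out]/[in] = 10^(3.7184) = 5229.
[out] = 5229 × 0.000382 = 1.997 mmol/L.

2.0 mmol/L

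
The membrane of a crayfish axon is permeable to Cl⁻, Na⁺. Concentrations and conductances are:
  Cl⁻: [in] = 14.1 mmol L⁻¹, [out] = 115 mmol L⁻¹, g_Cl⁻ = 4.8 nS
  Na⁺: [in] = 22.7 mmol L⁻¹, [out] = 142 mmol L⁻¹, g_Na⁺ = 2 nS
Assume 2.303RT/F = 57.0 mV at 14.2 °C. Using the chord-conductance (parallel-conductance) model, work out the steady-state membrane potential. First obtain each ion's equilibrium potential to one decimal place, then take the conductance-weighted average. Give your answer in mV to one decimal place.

E_Cl⁻ = (57.0/-1)·log₁₀(115/14.1) = -52.0 mV
E_Na⁺ = (57.0/1)·log₁₀(142/22.7) = 45.4 mV
Vm = (Σ gᵢEᵢ)/(Σ gᵢ) = (4.8·-52.0 + 2·45.4) / (4.8 + 2)
= -158.80 / 6.8 = -23.35 mV

-23.4 mV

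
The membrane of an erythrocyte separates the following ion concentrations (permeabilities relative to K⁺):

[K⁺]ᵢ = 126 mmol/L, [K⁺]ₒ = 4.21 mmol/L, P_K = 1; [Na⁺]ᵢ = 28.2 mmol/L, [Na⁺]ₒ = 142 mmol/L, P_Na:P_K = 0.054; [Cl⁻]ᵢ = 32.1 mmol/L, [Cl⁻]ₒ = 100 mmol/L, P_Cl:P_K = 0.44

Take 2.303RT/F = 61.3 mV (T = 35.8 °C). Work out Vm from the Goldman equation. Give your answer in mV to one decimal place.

Vm = 61.3 · log₁₀[(Σ P·[cation]ₒ + Σ P·[anion]ᵢ) / (Σ P·[cation]ᵢ + Σ P·[anion]ₒ)]
Numerator = 1×4.21 + 0.054×142 + 0.44×32.1 = 26
Denominator = 1×126 + 0.054×28.2 + 0.44×100 = 171.5
Vm = 61.3 · log₁₀(0.1516) = 61.3 × (-0.8193) = -50.22 mV

-50.2 mV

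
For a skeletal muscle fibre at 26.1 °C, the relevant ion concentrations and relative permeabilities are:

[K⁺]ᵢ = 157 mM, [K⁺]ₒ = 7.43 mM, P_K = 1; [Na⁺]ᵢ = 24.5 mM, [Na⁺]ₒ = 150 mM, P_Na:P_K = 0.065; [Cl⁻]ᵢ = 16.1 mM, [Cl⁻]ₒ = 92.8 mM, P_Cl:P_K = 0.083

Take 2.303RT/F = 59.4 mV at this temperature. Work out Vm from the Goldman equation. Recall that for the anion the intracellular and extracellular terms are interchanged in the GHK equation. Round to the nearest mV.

Vm = 59.4 · log₁₀[(Σ P·[cation]ₒ + Σ P·[anion]ᵢ) / (Σ P·[cation]ᵢ + Σ P·[anion]ₒ)]
Numerator = 1×7.43 + 0.065×150 + 0.083×16.1 = 18.52
Denominator = 1×157 + 0.065×24.5 + 0.083×92.8 = 166.3
Vm = 59.4 · log₁₀(0.11135) = 59.4 × (-0.9533) = -56.63 mV

-57 mV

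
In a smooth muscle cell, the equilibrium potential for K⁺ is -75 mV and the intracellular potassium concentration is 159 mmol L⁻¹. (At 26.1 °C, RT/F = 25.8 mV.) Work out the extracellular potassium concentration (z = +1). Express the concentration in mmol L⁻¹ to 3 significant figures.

8.69 mmol L⁻¹

Nernst: E = (25.8/1) · ln([out]/[in]), so ln([out]/[in]) = -75.0 × 1 / 25.8 = -2.9070.
[out]/[in] = e^(-2.9070) = 0.05464.
[out] = 0.05464 × 159 = 8.688 mmol L⁻¹.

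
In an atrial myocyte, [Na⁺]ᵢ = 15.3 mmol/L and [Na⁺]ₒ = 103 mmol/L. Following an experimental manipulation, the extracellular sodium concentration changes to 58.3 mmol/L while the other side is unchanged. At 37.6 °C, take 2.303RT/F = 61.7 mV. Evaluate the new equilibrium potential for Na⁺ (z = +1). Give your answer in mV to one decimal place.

After the shift: [Na⁺]_out = 58.3, [Na⁺]_in = 15.3 mmol/L.
E_new = (61.7/1)·log₁₀(58.3/15.3) = 61.70 · (0.5810) = 35.85 mV

35.8 mV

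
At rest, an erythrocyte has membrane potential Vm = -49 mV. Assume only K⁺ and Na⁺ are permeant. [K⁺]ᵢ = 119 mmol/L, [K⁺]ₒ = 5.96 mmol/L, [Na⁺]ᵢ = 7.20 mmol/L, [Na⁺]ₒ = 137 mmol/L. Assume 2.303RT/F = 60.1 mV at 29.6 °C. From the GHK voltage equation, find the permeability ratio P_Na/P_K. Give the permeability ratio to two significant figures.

0.090

Let α = P_Na/P_K. GHK: Vm = 60.1·log₁₀[(Kₒ + α·Naₒ)/(Kᵢ + α·Naᵢ)].
10^(Vm/60.1) = 10^(-49.0/60.1) = 0.153
So 0.153·(Kᵢ + α·Naᵢ) = Kₒ + α·Naₒ → α = (0.153·119.0 − 5.96) / (137.0 − 0.153·7.2)
α = (18.21 − 5.96) / (137.0 − 1.102) = 12.25/135.9 = 0.09012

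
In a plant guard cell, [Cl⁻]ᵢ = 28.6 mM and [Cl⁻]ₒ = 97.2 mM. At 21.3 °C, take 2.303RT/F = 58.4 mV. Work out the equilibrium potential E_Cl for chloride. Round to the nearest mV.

E = (58.4/z) · log₁₀([Cl⁻]_out/[Cl⁻]_in) with z = -1.
For an anion, dividing by z = -1 reverses the sign.
= (58.4/-1) · log₁₀(97.2/28.6) = -58.40 · log₁₀(3.399)
= -58.40 · (0.5313) = -31.03 mV

-31 mV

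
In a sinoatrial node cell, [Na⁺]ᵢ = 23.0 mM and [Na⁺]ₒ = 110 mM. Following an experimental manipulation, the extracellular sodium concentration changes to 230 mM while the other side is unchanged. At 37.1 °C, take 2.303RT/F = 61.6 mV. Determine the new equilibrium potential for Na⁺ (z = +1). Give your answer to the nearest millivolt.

62 mV

After the shift: [Na⁺]_out = 230, [Na⁺]_in = 23.0 mM.
E_new = (61.6/1)·log₁₀(230/23.0) = 61.60 · (1.0000) = 61.60 mV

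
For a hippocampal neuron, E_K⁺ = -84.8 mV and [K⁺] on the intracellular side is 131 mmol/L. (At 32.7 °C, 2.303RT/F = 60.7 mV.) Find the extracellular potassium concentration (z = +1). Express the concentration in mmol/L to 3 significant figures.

5.25 mmol/L

Nernst: E = (60.7/1) · log₁₀([out]/[in]), so log₁₀([out]/[in]) = -84.8 × 1 / 60.7 = -1.3970.
[out]/[in] = 10^(-1.3970) = 0.04008.
[out] = 0.04008 × 131 = 5.251 mmol/L.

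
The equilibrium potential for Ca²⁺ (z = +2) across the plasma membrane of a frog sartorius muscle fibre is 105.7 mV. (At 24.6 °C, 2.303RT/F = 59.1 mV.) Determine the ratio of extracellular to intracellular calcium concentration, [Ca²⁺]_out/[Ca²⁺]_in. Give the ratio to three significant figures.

log₁₀([out]/[in]) = E·z/(59.1) = 105.7 × 2 / 59.1 = 3.5770
[out]/[in] = 10^(3.5770) = 3776

3780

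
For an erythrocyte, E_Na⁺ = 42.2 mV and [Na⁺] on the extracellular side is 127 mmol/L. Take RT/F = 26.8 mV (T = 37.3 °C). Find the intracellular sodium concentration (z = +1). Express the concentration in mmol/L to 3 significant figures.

26.3 mmol/L

Nernst: E = (26.8/1) · ln([out]/[in]), so ln([out]/[in]) = 42.2 × 1 / 26.8 = 1.5746.
[out]/[in] = e^(1.5746) = 4.829.
[in] = 127 / 4.829 = 26.3 mmol/L.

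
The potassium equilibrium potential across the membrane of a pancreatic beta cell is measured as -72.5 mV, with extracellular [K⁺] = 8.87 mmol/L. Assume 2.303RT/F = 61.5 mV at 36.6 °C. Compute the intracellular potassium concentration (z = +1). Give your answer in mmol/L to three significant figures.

134 mmol/L

Nernst: E = (61.5/1) · log₁₀([out]/[in]), so log₁₀([out]/[in]) = -72.5 × 1 / 61.5 = -1.1789.
[out]/[in] = 10^(-1.1789) = 0.06624.
[in] = 8.87 / 0.06624 = 133.9 mmol/L.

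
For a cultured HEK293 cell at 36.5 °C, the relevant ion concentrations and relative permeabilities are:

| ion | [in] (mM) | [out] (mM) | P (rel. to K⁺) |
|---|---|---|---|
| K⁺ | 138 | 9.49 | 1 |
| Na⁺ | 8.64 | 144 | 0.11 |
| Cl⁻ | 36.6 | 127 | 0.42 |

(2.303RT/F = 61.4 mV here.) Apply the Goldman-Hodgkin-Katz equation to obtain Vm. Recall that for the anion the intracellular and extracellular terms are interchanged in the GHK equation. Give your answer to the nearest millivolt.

-41 mV

Vm = 61.4 · log₁₀[(Σ P·[cation]ₒ + Σ P·[anion]ᵢ) / (Σ P·[cation]ᵢ + Σ P·[anion]ₒ)]
Numerator = 1×9.49 + 0.11×144 + 0.42×36.6 = 40.7
Denominator = 1×138 + 0.11×8.64 + 0.42×127 = 192.3
Vm = 61.4 · log₁₀(0.21167) = 61.4 × (-0.6743) = -41.40 mV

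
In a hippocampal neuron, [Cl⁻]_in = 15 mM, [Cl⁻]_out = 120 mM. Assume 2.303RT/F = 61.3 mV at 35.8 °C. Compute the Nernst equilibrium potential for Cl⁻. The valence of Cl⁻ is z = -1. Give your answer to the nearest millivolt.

-55 mV

E = (61.3/z) · log₁₀([Cl⁻]_out/[Cl⁻]_in) with z = -1.
For an anion, dividing by z = -1 reverses the sign.
= (61.3/-1) · log₁₀(120/15) = -61.30 · log₁₀(8)
= -61.30 · (0.9031) = -55.36 mV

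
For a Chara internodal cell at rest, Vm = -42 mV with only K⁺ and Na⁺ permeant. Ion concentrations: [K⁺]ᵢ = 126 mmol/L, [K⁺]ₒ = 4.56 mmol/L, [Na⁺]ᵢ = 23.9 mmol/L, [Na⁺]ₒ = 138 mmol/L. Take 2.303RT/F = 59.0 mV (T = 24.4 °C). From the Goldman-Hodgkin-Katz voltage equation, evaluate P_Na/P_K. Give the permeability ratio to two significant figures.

0.15

Let α = P_Na/P_K. GHK: Vm = 59.0·log₁₀[(Kₒ + α·Naₒ)/(Kᵢ + α·Naᵢ)].
10^(Vm/59.0) = 10^(-42.0/59.0) = 0.19415
So 0.19415·(Kᵢ + α·Naᵢ) = Kₒ + α·Naₒ → α = (0.19415·126.0 − 4.56) / (138.0 − 0.19415·23.9)
α = (24.46 − 4.56) / (138.0 − 4.64) = 19.9/133.4 = 0.1492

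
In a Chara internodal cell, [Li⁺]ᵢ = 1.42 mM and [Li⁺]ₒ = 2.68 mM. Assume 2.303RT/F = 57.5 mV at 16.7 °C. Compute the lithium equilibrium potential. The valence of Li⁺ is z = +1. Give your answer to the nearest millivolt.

E = (57.5/z) · log₁₀([Li⁺]_out/[Li⁺]_in) with z = +1.
= (57.5/1) · log₁₀(2.68/1.42) = 57.50 · log₁₀(1.887)
= 57.50 · (0.2758) = 15.86 mV

16 mV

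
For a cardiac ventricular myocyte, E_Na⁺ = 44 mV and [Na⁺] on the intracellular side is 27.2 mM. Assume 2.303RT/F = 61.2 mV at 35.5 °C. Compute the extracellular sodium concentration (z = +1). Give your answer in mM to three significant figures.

142 mM

Nernst: E = (61.2/1) · log₁₀([out]/[in]), so log₁₀([out]/[in]) = 44.0 × 1 / 61.2 = 0.7190.
[out]/[in] = 10^(0.7190) = 5.235.
[out] = 5.235 × 27.2 = 142.4 mM.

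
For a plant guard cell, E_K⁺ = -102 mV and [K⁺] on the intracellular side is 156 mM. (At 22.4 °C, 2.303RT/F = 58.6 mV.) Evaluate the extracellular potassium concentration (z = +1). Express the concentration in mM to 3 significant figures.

2.83 mM

Nernst: E = (58.6/1) · log₁₀([out]/[in]), so log₁₀([out]/[in]) = -102.0 × 1 / 58.6 = -1.7406.
[out]/[in] = 10^(-1.7406) = 0.01817.
[out] = 0.01817 × 156 = 2.835 mM.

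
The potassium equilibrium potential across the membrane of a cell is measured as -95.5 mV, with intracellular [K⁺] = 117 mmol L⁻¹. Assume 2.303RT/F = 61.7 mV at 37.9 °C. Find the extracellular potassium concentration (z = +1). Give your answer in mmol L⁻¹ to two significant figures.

3.3 mmol L⁻¹

Nernst: E = (61.7/1) · log₁₀([out]/[in]), so log₁₀([out]/[in]) = -95.5 × 1 / 61.7 = -1.5478.
[out]/[in] = 10^(-1.5478) = 0.02833.
[out] = 0.02833 × 117 = 3.314 mmol L⁻¹.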